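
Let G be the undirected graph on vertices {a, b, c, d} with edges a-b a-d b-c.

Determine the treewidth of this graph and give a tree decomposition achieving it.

Treewidth 1.
One such decomposition:
Bags: B1 = {a, b}  B2 = {a, d}  B3 = {b, c}
Tree: B1–B2, B1–B3

Each bag holds 2 vertices, so the decomposition has width 1, which upper-bounds the treewidth. Any graph with an edge has treewidth ≥ 1, and G has the edge a–b. Combining the bounds, tw(G) = 1.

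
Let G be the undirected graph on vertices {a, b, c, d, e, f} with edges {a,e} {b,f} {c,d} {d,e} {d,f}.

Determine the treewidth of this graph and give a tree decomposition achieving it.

Every bag has size at most 2, so the width is 2 − 1 = 1 and tw(G) ≤ 1. Any graph with an edge has treewidth ≥ 1, and G has the edge d–e. The upper and lower bounds meet at 1, so that is the treewidth.

Treewidth 1.
One optimal decomposition is:
Bags: B1 = {d, e}  B2 = {d, f}  B3 = {c, d}  B4 = {b, f}  B5 = {a, e}
Tree: B1–B2, B1–B3, B2–B4, B1–B5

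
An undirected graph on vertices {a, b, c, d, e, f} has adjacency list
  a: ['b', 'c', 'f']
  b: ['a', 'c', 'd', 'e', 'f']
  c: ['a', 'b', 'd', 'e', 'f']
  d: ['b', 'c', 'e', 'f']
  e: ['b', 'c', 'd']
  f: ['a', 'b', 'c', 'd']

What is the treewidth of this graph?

3

A width-3 tree decomposition is:
Bags: B1 = {b, c, d, e}  B2 = {b, c, d, f}  B3 = {a, b, c, f}
Tree: B1–B2, B2–B3
Every bag has size at most 4, so the width is 4 − 1 = 3 and tw(G) ≤ 3. On the other hand G contains the 4-clique {b, c, d, e}. A clique must lie in a single bag of any decomposition, so no decomposition can have width below 3. Hence tw(G) = 3 exactly.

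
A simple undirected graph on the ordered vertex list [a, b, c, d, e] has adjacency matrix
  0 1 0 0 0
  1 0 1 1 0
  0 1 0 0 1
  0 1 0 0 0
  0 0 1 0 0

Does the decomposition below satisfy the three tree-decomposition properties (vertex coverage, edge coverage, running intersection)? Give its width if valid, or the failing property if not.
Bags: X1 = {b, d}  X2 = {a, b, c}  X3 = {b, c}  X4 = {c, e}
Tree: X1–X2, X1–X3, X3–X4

A tree decomposition must satisfy three properties: every vertex lies in some bag; for every edge, both endpoints lie together in some bag; and for every vertex, the bags containing it form a connected subtree. Here bags containing vertex c are not connected in the tree, so the decomposition is invalid.

No — bags containing vertex c are not connected in the tree.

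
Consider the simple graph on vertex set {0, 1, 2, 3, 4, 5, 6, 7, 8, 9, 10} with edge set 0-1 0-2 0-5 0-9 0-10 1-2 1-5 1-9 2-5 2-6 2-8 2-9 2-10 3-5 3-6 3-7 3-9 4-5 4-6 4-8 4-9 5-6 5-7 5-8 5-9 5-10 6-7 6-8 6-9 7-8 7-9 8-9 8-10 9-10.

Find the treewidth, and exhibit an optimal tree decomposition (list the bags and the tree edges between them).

Treewidth 4.
One such decomposition:
Bags: B1 = {0, 2, 5, 9, 10}  B2 = {2, 5, 8, 9, 10}  B3 = {2, 5, 6, 8, 9}  B4 = {5, 6, 7, 8, 9}  B5 = {4, 5, 6, 8, 9}  B6 = {3, 5, 6, 7, 9}  B7 = {0, 1, 2, 5, 9}
Tree: B1–B2, B2–B3, B3–B4, B3–B5, B4–B6, B1–B7

The largest bag has 5 vertices, giving width 4; this decomposition certifies tw(G) ≤ 4. Conversely, {0, 1, 2, 5, 9} is a clique of size 5, and the vertices of any clique must share a bag in every tree decomposition; so some bag has ≥ 5 vertices and tw(G) ≥ 4. Hence tw(G) = 4 exactly.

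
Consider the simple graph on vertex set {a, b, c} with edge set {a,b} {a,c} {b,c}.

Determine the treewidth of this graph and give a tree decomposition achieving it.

With just one bag of size 3, the width is 3 − 1 = 2, so tw(G) ≤ 2. Conversely, {a, b, c} is a clique of size 3, and the vertices of any clique must share a bag in every tree decomposition; so some bag has ≥ 3 vertices and tw(G) ≥ 2. Therefore the treewidth is 2.

Treewidth 2.
One optimal decomposition is:
Bags: B1 = {a, b, c}
Tree: (single bag)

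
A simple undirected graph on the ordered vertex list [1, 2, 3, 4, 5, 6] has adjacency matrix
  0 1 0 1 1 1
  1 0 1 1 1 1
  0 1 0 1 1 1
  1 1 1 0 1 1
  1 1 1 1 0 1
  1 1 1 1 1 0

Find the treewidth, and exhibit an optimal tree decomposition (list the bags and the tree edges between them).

Treewidth 4.
One such decomposition:
Bags: B1 = {2, 3, 4, 5, 6}  B2 = {1, 2, 4, 5, 6}
Tree: B1–B2

The largest bag has 5 vertices, giving width 4; this decomposition certifies tw(G) ≤ 4. On the other hand G contains the 5-clique {1, 2, 4, 5, 6}. A clique must lie in a single bag of any decomposition, so no decomposition can have width below 4. The upper and lower bounds meet at 4, so that is the treewidth.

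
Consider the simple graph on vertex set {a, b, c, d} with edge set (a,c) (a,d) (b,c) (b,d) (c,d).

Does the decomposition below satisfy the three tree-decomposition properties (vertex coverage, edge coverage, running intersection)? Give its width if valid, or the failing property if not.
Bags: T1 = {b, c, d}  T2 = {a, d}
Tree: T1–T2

No — edge (c,a) lies in no bag.

A tree decomposition must satisfy three properties: every vertex lies in some bag; for every edge, both endpoints lie together in some bag; and for every vertex, the bags containing it form a connected subtree. Here edge (c,a) lies in no bag, so the decomposition is invalid.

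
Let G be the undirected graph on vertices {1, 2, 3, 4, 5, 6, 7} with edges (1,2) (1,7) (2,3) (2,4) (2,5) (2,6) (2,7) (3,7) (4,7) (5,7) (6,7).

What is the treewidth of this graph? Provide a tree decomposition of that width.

Treewidth 2.
One such decomposition:
Bags: B1 = {2, 5, 7}  B2 = {2, 3, 7}  B3 = {1, 2, 7}  B4 = {2, 4, 7}  B5 = {2, 6, 7}
Tree: B1–B2, B2–B3, B1–B4, B1–B5

The largest bag has 3 vertices, giving width 2; this decomposition certifies tw(G) ≤ 2. Conversely, {1, 2, 7} is a clique of size 3, and the vertices of any clique must share a bag in every tree decomposition; so some bag has ≥ 3 vertices and tw(G) ≥ 2. The upper and lower bounds meet at 2, so that is the treewidth.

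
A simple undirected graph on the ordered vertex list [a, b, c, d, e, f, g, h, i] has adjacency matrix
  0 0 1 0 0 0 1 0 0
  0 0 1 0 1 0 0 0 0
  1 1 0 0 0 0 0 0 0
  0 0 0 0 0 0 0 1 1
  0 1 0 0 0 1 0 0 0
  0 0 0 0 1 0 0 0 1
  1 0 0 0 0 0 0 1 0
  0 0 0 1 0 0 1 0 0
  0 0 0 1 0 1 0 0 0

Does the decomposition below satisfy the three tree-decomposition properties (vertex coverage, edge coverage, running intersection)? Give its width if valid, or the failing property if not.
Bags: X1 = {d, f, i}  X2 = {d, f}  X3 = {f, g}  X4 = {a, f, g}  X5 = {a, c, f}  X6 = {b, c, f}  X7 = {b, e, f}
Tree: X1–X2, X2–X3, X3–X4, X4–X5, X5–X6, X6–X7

No — vertex h appears in no bag.

A tree decomposition must satisfy three properties: every vertex lies in some bag; for every edge, both endpoints lie together in some bag; and for every vertex, the bags containing it form a connected subtree. Here vertex h appears in no bag, so the decomposition is invalid.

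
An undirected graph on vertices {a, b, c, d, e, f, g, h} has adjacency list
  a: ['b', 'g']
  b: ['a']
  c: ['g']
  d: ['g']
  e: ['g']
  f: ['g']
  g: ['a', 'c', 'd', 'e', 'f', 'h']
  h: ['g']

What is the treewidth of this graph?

1

A width-1 tree decomposition is:
Bags: B1 = {a, g}  B2 = {c, g}  B3 = {d, g}  B4 = {a, b}  B5 = {e, g}  B6 = {g, h}  B7 = {f, g}
Tree: B1–B2, B2–B3, B1–B4, B1–B5, B5–B6, B1–B7
Each bag holds 2 vertices, so the decomposition has width 1, which upper-bounds the treewidth. Since G has at least one edge (e.g. g–a), it is not an edgeless graph, so tw(G) ≥ 1. Hence tw(G) = 1 exactly.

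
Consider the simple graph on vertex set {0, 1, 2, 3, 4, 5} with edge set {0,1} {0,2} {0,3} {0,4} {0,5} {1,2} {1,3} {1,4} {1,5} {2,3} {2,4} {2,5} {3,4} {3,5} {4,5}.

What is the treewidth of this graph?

5

A width-5 tree decomposition is:
Bags: B1 = {0, 1, 2, 3, 4, 5}
Tree: (single bag)
With just one bag of size 6, the width is 6 − 1 = 5, so tw(G) ≤ 5. Conversely, {0, 1, 2, 3, 4, 5} is a clique of size 6, and the vertices of any clique must share a bag in every tree decomposition; so some bag has ≥ 6 vertices and tw(G) ≥ 5. Hence tw(G) = 5 exactly.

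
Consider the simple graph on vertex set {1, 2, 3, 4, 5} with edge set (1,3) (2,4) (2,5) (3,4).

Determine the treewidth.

1

A width-1 tree decomposition is:
Bags: B1 = {2, 4}  B2 = {3, 4}  B3 = {1, 3}  B4 = {2, 5}
Tree: B1–B2, B2–B3, B1–B4
The largest bag has 2 vertices, giving width 1; this decomposition certifies tw(G) ≤ 1. Since G has at least one edge (e.g. 4–2), it is not an edgeless graph, so tw(G) ≥ 1. Combining the bounds, tw(G) = 1.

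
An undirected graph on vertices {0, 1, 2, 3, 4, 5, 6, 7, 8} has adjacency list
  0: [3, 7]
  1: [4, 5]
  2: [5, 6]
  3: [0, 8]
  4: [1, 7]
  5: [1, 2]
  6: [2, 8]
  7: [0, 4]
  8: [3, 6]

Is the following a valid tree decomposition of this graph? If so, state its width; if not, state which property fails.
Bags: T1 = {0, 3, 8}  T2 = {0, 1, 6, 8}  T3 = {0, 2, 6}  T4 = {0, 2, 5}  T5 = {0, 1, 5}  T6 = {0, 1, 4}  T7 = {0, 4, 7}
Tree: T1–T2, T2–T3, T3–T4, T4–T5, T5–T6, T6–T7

No — bags containing vertex 1 are not connected in the tree.

A tree decomposition must satisfy three properties: every vertex lies in some bag; for every edge, both endpoints lie together in some bag; and for every vertex, the bags containing it form a connected subtree. Here bags containing vertex 1 are not connected in the tree, so the decomposition is invalid.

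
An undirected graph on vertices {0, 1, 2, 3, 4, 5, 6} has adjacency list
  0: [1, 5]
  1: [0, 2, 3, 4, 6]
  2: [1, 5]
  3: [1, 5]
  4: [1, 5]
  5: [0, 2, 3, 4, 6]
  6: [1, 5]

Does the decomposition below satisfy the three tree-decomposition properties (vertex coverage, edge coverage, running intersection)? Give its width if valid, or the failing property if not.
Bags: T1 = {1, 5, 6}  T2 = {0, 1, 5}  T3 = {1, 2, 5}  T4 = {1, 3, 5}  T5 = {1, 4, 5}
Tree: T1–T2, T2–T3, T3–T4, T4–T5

Yes; width 2.

Every vertex of G appears in some bag (union = {0, 1, 2, 3, 4, 5, 6}); every edge is covered by a bag; and for each vertex v the set of bags containing v is connected in the bag tree. The decomposition is therefore valid. The largest bag has 3 vertices, so the width is 2.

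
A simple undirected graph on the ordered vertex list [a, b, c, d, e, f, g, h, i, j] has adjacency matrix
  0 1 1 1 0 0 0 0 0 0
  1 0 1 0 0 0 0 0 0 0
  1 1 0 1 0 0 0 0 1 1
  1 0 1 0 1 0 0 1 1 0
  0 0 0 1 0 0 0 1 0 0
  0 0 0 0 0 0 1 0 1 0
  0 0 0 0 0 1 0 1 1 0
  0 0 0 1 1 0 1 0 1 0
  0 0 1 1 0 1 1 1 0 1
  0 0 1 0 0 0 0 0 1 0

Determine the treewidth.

A width-2 tree decomposition is:
Bags: B1 = {c, d, i}  B2 = {a, c, d}  B3 = {d, h, i}  B4 = {c, i, j}  B5 = {a, b, c}  B6 = {g, h, i}  B7 = {d, e, h}  B8 = {f, g, i}
Tree: B1–B2, B1–B3, B1–B4, B2–B5, B3–B6, B3–B7, B6–B8
Each bag holds 3 vertices, so the decomposition has width 2, which upper-bounds the treewidth. On the other hand G contains the 3-clique {d, e, h}. A clique must lie in a single bag of any decomposition, so no decomposition can have width below 2. Therefore the treewidth is 2.

2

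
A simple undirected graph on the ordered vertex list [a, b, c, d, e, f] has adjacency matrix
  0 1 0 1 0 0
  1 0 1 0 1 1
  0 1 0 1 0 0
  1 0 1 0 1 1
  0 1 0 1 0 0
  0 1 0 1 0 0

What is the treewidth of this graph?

A width-2 tree decomposition is:
Bags: B1 = {b, c, d}  B2 = {b, d, e}  B3 = {a, b, d}  B4 = {b, d, f}
Tree: B1–B2, B2–B3, B3–B4
Every bag has size at most 3, so the width is 3 − 1 = 2 and tw(G) ≤ 2. For the lower bound, G contains the cycle d–c–b–e–d, so G is not a forest; only forests have treewidth ≤ 1, hence tw(G) ≥ 2. The upper and lower bounds meet at 2, so that is the treewidth.

2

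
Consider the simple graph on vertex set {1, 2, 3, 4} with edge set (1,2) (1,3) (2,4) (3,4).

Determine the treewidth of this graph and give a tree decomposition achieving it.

Treewidth 2.
Bags: B1 = {1, 3, 4}  B2 = {1, 2, 4}
Tree: B1–B2

The largest bag has 3 vertices, giving width 2; this decomposition certifies tw(G) ≤ 2. Since 1–3–4–2–1 is a cycle in G, G is not acyclic. Forests are exactly the graphs of treewidth ≤ 1, so tw(G) ≥ 2. Hence tw(G) = 2 exactly.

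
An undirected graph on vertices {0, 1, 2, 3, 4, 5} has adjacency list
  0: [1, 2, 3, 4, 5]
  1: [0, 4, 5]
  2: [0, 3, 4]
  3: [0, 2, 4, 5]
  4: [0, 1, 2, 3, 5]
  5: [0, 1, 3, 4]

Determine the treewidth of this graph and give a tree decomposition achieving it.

Treewidth 3.
Bags: B1 = {0, 3, 4, 5}  B2 = {0, 2, 3, 4}  B3 = {0, 1, 4, 5}
Tree: B1–B2, B1–B3

The largest bag has 4 vertices, giving width 3; this decomposition certifies tw(G) ≤ 3. Conversely, {0, 1, 4, 5} is a clique of size 4, and the vertices of any clique must share a bag in every tree decomposition; so some bag has ≥ 4 vertices and tw(G) ≥ 3. The upper and lower bounds meet at 3, so that is the treewidth.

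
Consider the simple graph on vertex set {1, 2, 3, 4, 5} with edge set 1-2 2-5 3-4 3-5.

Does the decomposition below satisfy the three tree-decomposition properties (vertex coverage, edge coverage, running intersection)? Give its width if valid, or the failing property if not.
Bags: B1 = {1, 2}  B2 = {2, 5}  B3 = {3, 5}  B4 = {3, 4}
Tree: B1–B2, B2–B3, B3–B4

Vertex coverage: the bags together contain {1, 2, 3, 4, 5}, the full vertex set. Edge coverage: each edge of G has both endpoints in at least one bag. Running intersection: for every vertex, the bags containing it form a connected subtree. All three properties hold, so this is a valid tree decomposition of width max|bag| − 1 = 1, and hence tw(G) ≤ 1.

Yes; width 1.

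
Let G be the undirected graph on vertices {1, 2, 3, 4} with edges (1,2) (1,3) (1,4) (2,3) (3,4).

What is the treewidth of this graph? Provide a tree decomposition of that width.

Each bag holds 3 vertices, so the decomposition has width 2, which upper-bounds the treewidth. On the other hand G contains the 3-clique {1, 2, 3}. A clique must lie in a single bag of any decomposition, so no decomposition can have width below 2. Therefore the treewidth is 2.

Treewidth 2.
Bags: B1 = {1, 3, 4}  B2 = {1, 2, 3}
Tree: B1–B2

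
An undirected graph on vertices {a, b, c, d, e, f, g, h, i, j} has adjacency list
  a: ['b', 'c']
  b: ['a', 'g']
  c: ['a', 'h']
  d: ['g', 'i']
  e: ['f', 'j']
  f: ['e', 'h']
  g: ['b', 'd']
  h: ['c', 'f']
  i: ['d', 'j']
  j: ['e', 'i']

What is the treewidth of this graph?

2

A width-2 tree decomposition is:
Bags: B1 = {d, i, j}  B2 = {d, e, j}  B3 = {d, e, f}  B4 = {d, f, h}  B5 = {c, d, h}  B6 = {a, c, d}  B7 = {a, b, d}  B8 = {b, d, g}
Tree: B1–B2, B2–B3, B3–B4, B4–B5, B5–B6, B6–B7, B7–B8
Each bag holds 3 vertices, so the decomposition has width 2, which upper-bounds the treewidth. The edges d–i–j–e–f–h–c–a–b–g–d form a cycle, so G is not a tree and its treewidth is at least 2. Therefore the treewidth is 2.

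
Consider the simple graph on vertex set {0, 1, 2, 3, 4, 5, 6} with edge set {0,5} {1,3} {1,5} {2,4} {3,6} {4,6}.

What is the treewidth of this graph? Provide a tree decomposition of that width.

Treewidth 1.
Bags: B1 = {0, 5}  B2 = {1, 5}  B3 = {1, 3}  B4 = {3, 6}  B5 = {4, 6}  B6 = {2, 4}
Tree: B1–B2, B2–B3, B3–B4, B4–B5, B5–B6

The largest bag has 2 vertices, giving width 1; this decomposition certifies tw(G) ≤ 1. Since G has at least one edge (e.g. 0–5), it is not an edgeless graph, so tw(G) ≥ 1. The upper and lower bounds meet at 1, so that is the treewidth.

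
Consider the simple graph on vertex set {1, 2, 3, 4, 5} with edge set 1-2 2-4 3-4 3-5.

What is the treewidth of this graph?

A width-1 tree decomposition is:
Bags: B1 = {3, 4}  B2 = {3, 5}  B3 = {2, 4}  B4 = {1, 2}
Tree: B1–B2, B1–B3, B3–B4
The largest bag has 2 vertices, giving width 1; this decomposition certifies tw(G) ≤ 1. G has an edge, so its treewidth is at least 1. Hence tw(G) = 1 exactly.

1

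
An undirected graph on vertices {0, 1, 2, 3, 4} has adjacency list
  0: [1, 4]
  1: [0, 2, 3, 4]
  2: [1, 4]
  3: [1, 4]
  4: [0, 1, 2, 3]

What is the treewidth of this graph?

A width-2 tree decomposition is:
Bags: B1 = {1, 2, 4}  B2 = {1, 3, 4}  B3 = {0, 1, 4}
Tree: B1–B2, B1–B3
Every bag has size at most 3, so the width is 3 − 1 = 2 and tw(G) ≤ 2. For the lower bound, the 3 vertices {0, 1, 4} are pairwise adjacent, and any tree decomposition puts a clique entirely inside one bag — forcing width ≥ 2. Hence tw(G) = 2 exactly.

2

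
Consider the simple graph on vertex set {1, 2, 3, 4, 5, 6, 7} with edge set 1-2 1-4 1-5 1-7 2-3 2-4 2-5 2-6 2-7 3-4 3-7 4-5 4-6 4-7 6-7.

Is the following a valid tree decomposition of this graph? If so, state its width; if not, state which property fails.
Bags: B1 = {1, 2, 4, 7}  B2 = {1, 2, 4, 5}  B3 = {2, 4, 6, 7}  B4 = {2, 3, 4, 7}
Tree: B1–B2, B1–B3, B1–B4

Every vertex of G appears in some bag (union = {1, 2, 3, 4, 5, 6, 7}); every edge is covered by a bag; and for each vertex v the set of bags containing v is connected in the bag tree. The decomposition is therefore valid. The largest bag has 4 vertices, so the width is 3.

Yes; width 3.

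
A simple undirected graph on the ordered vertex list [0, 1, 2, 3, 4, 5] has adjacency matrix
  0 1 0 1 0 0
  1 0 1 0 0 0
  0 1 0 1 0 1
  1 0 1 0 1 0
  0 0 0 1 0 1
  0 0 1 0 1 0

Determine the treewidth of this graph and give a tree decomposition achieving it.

Each bag holds 3 vertices, so the decomposition has width 2, which upper-bounds the treewidth. Since 4–5–2–3–4 is a cycle in G, G is not acyclic. Forests are exactly the graphs of treewidth ≤ 1, so tw(G) ≥ 2. Combining the bounds, tw(G) = 2.

Treewidth 2.
One optimal decomposition is:
Bags: B1 = {3, 4, 5}  B2 = {2, 3, 5}  B3 = {0, 2, 3}  B4 = {0, 1, 2}
Tree: B1–B2, B2–B3, B3–B4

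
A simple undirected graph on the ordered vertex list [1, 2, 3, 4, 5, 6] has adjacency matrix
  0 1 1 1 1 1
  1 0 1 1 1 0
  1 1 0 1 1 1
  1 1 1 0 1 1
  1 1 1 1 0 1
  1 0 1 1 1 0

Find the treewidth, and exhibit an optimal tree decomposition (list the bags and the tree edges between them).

Each bag holds 5 vertices, so the decomposition has width 4, which upper-bounds the treewidth. Conversely, {1, 2, 3, 4, 5} is a clique of size 5, and the vertices of any clique must share a bag in every tree decomposition; so some bag has ≥ 5 vertices and tw(G) ≥ 4. Therefore the treewidth is 4.

Treewidth 4.
One such decomposition:
Bags: B1 = {1, 2, 3, 4, 5}  B2 = {1, 3, 4, 5, 6}
Tree: B1–B2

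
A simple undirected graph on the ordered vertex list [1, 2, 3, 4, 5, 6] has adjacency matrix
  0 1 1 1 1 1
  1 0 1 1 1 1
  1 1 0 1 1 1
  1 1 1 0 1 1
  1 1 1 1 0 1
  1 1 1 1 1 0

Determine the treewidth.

A width-5 tree decomposition is:
Bags: B1 = {1, 2, 3, 4, 5, 6}
Tree: (single bag)
A single bag containing all 6 vertices is trivially a valid decomposition of width 5. On the other hand G contains the 6-clique {1, 2, 3, 4, 5, 6}. A clique must lie in a single bag of any decomposition, so no decomposition can have width below 5. Hence tw(G) = 5 exactly.

5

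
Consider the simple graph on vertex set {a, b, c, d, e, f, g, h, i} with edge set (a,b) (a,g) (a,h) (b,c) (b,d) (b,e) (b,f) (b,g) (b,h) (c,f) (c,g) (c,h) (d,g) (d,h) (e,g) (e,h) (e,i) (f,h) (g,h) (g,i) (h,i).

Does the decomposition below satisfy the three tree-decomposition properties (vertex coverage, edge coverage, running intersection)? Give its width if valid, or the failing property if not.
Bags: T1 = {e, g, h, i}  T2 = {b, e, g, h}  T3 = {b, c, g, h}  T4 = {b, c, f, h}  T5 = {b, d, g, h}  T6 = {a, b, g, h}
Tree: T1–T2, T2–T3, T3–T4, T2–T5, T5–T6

Vertex coverage: the bags together contain {a, b, c, d, e, f, g, h, i}, the full vertex set. Edge coverage: each edge of G has both endpoints in at least one bag. Running intersection: for every vertex, the bags containing it form a connected subtree. All three properties hold, so this is a valid tree decomposition of width max|bag| − 1 = 3, and hence tw(G) ≤ 3.

Yes; width 3.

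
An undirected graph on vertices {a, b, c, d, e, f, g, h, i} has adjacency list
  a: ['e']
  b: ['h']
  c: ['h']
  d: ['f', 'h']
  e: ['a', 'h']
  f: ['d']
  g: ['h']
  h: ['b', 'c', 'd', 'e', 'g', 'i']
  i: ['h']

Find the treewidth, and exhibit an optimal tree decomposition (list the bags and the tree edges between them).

Each bag holds 2 vertices, so the decomposition has width 1, which upper-bounds the treewidth. G has an edge, so its treewidth is at least 1. Hence tw(G) = 1 exactly.

Treewidth 1.
One such decomposition:
Bags: B1 = {d, h}  B2 = {e, h}  B3 = {a, e}  B4 = {d, f}  B5 = {h, i}  B6 = {g, h}  B7 = {c, h}  B8 = {b, h}
Tree: B1–B2, B2–B3, B1–B4, B1–B5, B2–B6, B5–B7, B5–B8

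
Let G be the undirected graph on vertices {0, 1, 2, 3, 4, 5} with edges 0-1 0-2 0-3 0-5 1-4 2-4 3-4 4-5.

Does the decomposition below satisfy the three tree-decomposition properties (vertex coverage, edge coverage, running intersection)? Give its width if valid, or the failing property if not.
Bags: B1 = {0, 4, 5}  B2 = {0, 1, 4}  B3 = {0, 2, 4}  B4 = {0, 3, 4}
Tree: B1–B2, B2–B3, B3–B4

Yes; width 2.

Vertex coverage: the bags together contain {0, 1, 2, 3, 4, 5}, the full vertex set. Edge coverage: each edge of G has both endpoints in at least one bag. Running intersection: for every vertex, the bags containing it form a connected subtree. All three properties hold, so this is a valid tree decomposition of width max|bag| − 1 = 2, and hence tw(G) ≤ 2.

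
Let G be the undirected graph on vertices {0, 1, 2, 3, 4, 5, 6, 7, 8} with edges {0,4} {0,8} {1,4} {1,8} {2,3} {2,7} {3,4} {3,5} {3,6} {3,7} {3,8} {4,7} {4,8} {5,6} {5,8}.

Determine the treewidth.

A width-2 tree decomposition is:
Bags: B1 = {1, 4, 8}  B2 = {3, 4, 8}  B3 = {3, 5, 8}  B4 = {3, 4, 7}  B5 = {3, 5, 6}  B6 = {0, 4, 8}  B7 = {2, 3, 7}
Tree: B1–B2, B2–B3, B2–B4, B3–B5, B1–B6, B4–B7
Each bag holds 3 vertices, so the decomposition has width 2, which upper-bounds the treewidth. Conversely, {0, 4, 8} is a clique of size 3, and the vertices of any clique must share a bag in every tree decomposition; so some bag has ≥ 3 vertices and tw(G) ≥ 2. The upper and lower bounds meet at 2, so that is the treewidth.

2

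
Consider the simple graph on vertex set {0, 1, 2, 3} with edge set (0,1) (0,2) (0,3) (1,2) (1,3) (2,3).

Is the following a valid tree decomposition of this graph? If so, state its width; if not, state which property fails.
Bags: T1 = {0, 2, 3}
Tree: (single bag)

No — vertex 1 appears in no bag.

A tree decomposition must satisfy three properties: every vertex lies in some bag; for every edge, both endpoints lie together in some bag; and for every vertex, the bags containing it form a connected subtree. Here vertex 1 appears in no bag, so the decomposition is invalid.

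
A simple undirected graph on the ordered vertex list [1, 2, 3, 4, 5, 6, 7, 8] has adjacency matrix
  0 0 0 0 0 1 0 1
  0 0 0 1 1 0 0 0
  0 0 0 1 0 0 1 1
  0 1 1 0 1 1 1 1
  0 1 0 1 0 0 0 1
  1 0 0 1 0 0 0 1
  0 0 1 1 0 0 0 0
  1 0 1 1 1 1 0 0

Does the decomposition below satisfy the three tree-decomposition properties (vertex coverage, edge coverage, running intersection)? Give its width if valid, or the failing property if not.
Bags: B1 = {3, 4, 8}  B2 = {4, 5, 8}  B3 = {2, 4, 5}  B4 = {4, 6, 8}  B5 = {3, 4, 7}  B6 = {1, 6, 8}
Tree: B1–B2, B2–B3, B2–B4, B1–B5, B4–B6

Yes; width 2.

Checking the three conditions: (i) the bags cover all of {1, 2, 3, 4, 5, 6, 7, 8}; (ii) for each edge, some bag contains both endpoints; (iii) the bags containing any fixed vertex form a subtree. All hold, so the decomposition is valid with width 3 − 1 = 2.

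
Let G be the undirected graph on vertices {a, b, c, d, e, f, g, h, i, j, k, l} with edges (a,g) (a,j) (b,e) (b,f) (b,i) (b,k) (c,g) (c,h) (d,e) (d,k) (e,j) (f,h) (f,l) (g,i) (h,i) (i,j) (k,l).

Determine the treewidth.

3

A width-3 tree decomposition is:
Bags: B1 = {d, f, k, l}  B2 = {b, d, f, k}  B3 = {b, d, e, f}  B4 = {b, e, f, h}  B5 = {b, e, h, i}  B6 = {e, h, i, j}  B7 = {c, h, i, j}  B8 = {c, g, i, j}  B9 = {a, c, g, j}
Tree: B1–B2, B2–B3, B3–B4, B4–B5, B5–B6, B6–B7, B7–B8, B8–B9
Each bag holds 4 vertices, so the decomposition has width 3, which upper-bounds the treewidth. For the lower bound: the 4 vertex sets {d,k,l}, {f}, {b}, {e,h,i,j} are disjoint, each induces a connected subgraph, and every pair is joined by at least one edge of G. Contracting each set to a single vertex therefore yields K_{4} as a minor, and since treewidth is minor-monotone, tw(G) ≥ tw(K_{4}) = 3. Therefore the treewidth is 3.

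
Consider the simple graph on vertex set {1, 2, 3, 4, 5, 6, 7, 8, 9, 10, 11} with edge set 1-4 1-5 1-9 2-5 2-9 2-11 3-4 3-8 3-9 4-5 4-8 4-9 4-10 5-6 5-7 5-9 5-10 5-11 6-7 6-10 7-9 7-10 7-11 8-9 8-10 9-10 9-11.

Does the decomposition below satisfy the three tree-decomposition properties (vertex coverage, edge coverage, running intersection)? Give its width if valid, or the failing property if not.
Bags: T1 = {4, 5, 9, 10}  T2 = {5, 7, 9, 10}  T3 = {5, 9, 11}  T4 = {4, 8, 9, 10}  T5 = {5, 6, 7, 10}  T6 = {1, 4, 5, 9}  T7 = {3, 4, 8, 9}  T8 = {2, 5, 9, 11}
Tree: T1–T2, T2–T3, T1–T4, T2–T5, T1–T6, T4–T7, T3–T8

No — edge (7,11) lies in no bag.

A tree decomposition must satisfy three properties: every vertex lies in some bag; for every edge, both endpoints lie together in some bag; and for every vertex, the bags containing it form a connected subtree. Here edge (7,11) lies in no bag, so the decomposition is invalid.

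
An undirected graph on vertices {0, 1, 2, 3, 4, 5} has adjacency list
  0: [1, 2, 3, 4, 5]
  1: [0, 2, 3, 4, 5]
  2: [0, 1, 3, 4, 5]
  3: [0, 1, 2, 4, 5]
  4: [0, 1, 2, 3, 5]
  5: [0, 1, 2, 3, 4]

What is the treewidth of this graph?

5

A width-5 tree decomposition is:
Bags: B1 = {0, 1, 2, 3, 4, 5}
Tree: (single bag)
With just one bag of size 6, the width is 6 − 1 = 5, so tw(G) ≤ 5. On the other hand G contains the 6-clique {0, 1, 2, 3, 4, 5}. A clique must lie in a single bag of any decomposition, so no decomposition can have width below 5. Hence tw(G) = 5 exactly.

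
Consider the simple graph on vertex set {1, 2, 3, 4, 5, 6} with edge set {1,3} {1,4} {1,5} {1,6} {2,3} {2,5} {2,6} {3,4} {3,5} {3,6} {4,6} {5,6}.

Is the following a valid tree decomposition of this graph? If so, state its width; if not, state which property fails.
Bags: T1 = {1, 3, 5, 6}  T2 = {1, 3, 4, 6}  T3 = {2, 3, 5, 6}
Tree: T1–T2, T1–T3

Yes; width 3.

Vertex coverage: the bags together contain {1, 2, 3, 4, 5, 6}, the full vertex set. Edge coverage: each edge of G has both endpoints in at least one bag. Running intersection: for every vertex, the bags containing it form a connected subtree. All three properties hold, so this is a valid tree decomposition of width max|bag| − 1 = 3, and hence tw(G) ≤ 3.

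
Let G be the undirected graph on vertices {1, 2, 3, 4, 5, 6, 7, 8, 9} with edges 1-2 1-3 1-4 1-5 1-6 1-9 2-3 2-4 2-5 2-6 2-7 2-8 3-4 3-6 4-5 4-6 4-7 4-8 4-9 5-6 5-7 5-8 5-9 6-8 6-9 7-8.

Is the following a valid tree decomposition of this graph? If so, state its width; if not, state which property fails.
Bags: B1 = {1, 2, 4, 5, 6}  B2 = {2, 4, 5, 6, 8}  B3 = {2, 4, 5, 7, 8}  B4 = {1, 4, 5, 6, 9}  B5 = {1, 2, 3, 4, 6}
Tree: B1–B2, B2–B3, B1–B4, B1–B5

Vertex coverage: the bags together contain {1, 2, 3, 4, 5, 6, 7, 8, 9}, the full vertex set. Edge coverage: each edge of G has both endpoints in at least one bag. Running intersection: for every vertex, the bags containing it form a connected subtree. All three properties hold, so this is a valid tree decomposition of width max|bag| − 1 = 4, and hence tw(G) ≤ 4.

Yes; width 4.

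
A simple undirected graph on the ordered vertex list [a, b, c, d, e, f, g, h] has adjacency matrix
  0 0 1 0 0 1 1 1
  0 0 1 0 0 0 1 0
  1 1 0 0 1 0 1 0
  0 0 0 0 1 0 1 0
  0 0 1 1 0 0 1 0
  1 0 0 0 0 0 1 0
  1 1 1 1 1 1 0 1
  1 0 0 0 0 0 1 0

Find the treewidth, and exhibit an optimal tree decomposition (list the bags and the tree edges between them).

Treewidth 2.
One such decomposition:
Bags: B1 = {a, c, g}  B2 = {b, c, g}  B3 = {a, f, g}  B4 = {c, e, g}  B5 = {a, g, h}  B6 = {d, e, g}
Tree: B1–B2, B1–B3, B2–B4, B3–B5, B4–B6

Each bag holds 3 vertices, so the decomposition has width 2, which upper-bounds the treewidth. Conversely, {d, e, g} is a clique of size 3, and the vertices of any clique must share a bag in every tree decomposition; so some bag has ≥ 3 vertices and tw(G) ≥ 2. Therefore the treewidth is 2.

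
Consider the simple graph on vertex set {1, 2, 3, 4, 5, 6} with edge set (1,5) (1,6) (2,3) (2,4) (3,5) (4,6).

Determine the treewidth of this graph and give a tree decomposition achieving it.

Every bag has size at most 3, so the width is 3 − 1 = 2 and tw(G) ≤ 2. The edges 5–1–6–4–2–3–5 form a cycle, so G is not a tree and its treewidth is at least 2. Combining the bounds, tw(G) = 2.

Treewidth 2.
Bags: B1 = {1, 5, 6}  B2 = {4, 5, 6}  B3 = {2, 4, 5}  B4 = {2, 3, 5}
Tree: B1–B2, B2–B3, B3–B4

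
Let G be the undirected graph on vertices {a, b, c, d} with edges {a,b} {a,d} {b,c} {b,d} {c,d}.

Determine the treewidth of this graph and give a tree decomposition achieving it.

Treewidth 2.
Bags: B1 = {b, c, d}  B2 = {a, b, d}
Tree: B1–B2

Each bag holds 3 vertices, so the decomposition has width 2, which upper-bounds the treewidth. Conversely, {b, c, d} is a clique of size 3, and the vertices of any clique must share a bag in every tree decomposition; so some bag has ≥ 3 vertices and tw(G) ≥ 2. Hence tw(G) = 2 exactly.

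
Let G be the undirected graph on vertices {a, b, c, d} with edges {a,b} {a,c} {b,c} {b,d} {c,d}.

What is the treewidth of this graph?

2

A width-2 tree decomposition is:
Bags: B1 = {b, c, d}  B2 = {a, b, c}
Tree: B1–B2
Every bag has size at most 3, so the width is 3 − 1 = 2 and tw(G) ≤ 2. On the other hand G contains the 3-clique {b, c, d}. A clique must lie in a single bag of any decomposition, so no decomposition can have width below 2. Therefore the treewidth is 2.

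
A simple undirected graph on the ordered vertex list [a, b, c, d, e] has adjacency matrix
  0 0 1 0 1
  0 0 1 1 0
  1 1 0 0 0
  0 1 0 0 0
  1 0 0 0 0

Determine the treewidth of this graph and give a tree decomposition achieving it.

Treewidth 1.
One optimal decomposition is:
Bags: B1 = {a, e}  B2 = {a, c}  B3 = {b, c}  B4 = {b, d}
Tree: B1–B2, B2–B3, B3–B4

Each bag holds 2 vertices, so the decomposition has width 1, which upper-bounds the treewidth. G has an edge, so its treewidth is at least 1. The upper and lower bounds meet at 1, so that is the treewidth.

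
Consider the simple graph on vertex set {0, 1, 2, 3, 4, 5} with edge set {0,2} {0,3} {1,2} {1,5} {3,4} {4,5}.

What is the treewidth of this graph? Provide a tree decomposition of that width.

Treewidth 2.
Bags: B1 = {1, 2, 5}  B2 = {2, 4, 5}  B3 = {2, 3, 4}  B4 = {0, 2, 3}
Tree: B1–B2, B2–B3, B3–B4

Each bag holds 3 vertices, so the decomposition has width 2, which upper-bounds the treewidth. For the lower bound, G contains the cycle 2–1–5–4–3–0–2, so G is not a forest; only forests have treewidth ≤ 1, hence tw(G) ≥ 2. The upper and lower bounds meet at 2, so that is the treewidth.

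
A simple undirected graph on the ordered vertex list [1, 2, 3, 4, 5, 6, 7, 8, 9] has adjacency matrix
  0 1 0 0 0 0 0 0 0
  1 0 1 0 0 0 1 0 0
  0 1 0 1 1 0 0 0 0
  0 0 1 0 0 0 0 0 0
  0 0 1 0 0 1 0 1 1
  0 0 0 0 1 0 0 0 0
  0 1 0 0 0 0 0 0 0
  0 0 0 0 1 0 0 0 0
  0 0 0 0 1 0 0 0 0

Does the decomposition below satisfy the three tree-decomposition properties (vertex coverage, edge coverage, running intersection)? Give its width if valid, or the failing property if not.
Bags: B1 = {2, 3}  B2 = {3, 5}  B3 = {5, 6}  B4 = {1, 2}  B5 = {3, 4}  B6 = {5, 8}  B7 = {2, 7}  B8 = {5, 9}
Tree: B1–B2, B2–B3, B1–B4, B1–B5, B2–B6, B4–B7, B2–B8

Yes; width 1.

Checking the three conditions: (i) the bags cover all of {1, 2, 3, 4, 5, 6, 7, 8, 9}; (ii) for each edge, some bag contains both endpoints; (iii) the bags containing any fixed vertex form a subtree. All hold, so the decomposition is valid with width 2 − 1 = 1.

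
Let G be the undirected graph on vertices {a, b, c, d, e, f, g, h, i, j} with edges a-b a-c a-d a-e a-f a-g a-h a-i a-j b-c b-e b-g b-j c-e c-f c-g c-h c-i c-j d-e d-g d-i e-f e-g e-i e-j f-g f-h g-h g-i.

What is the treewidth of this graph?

4

A width-4 tree decomposition is:
Bags: B1 = {a, b, c, e, g}  B2 = {a, c, e, g, i}  B3 = {a, b, c, e, j}  B4 = {a, c, e, f, g}  B5 = {a, c, f, g, h}  B6 = {a, d, e, g, i}
Tree: B1–B2, B1–B3, B1–B4, B4–B5, B2–B6
The largest bag has 5 vertices, giving width 4; this decomposition certifies tw(G) ≤ 4. Conversely, {a, d, e, g, i} is a clique of size 5, and the vertices of any clique must share a bag in every tree decomposition; so some bag has ≥ 5 vertices and tw(G) ≥ 4. Hence tw(G) = 4 exactly.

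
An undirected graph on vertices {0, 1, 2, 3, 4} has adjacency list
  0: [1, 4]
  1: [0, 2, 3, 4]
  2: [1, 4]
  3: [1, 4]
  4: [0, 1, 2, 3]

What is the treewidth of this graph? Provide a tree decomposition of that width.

Every bag has size at most 3, so the width is 3 − 1 = 2 and tw(G) ≤ 2. On the other hand G contains the 3-clique {0, 1, 4}. A clique must lie in a single bag of any decomposition, so no decomposition can have width below 2. The upper and lower bounds meet at 2, so that is the treewidth.

Treewidth 2.
One such decomposition:
Bags: B1 = {1, 2, 4}  B2 = {0, 1, 4}  B3 = {1, 3, 4}
Tree: B1–B2, B2–B3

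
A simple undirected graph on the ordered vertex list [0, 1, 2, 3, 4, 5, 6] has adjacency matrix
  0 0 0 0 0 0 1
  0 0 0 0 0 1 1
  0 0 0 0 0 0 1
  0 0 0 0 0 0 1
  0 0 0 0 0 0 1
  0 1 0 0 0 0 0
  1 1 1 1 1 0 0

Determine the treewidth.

1

A width-1 tree decomposition is:
Bags: B1 = {1, 6}  B2 = {3, 6}  B3 = {4, 6}  B4 = {0, 6}  B5 = {1, 5}  B6 = {2, 6}
Tree: B1–B2, B2–B3, B1–B4, B1–B5, B4–B6
Every bag has size at most 2, so the width is 2 − 1 = 1 and tw(G) ≤ 1. G has an edge, so its treewidth is at least 1. The upper and lower bounds meet at 1, so that is the treewidth.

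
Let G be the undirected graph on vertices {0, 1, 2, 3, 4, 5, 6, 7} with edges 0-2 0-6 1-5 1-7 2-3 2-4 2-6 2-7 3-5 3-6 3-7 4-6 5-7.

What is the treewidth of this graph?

2

A width-2 tree decomposition is:
Bags: B1 = {3, 5, 7}  B2 = {1, 5, 7}  B3 = {2, 3, 7}  B4 = {2, 3, 6}  B5 = {2, 4, 6}  B6 = {0, 2, 6}
Tree: B1–B2, B1–B3, B3–B4, B4–B5, B4–B6
The largest bag has 3 vertices, giving width 2; this decomposition certifies tw(G) ≤ 2. Conversely, {1, 5, 7} is a clique of size 3, and the vertices of any clique must share a bag in every tree decomposition; so some bag has ≥ 3 vertices and tw(G) ≥ 2. The upper and lower bounds meet at 2, so that is the treewidth.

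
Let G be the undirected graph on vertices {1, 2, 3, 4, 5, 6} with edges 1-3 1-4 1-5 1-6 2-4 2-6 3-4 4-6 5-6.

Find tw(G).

2

A width-2 tree decomposition is:
Bags: B1 = {1, 4, 6}  B2 = {1, 3, 4}  B3 = {2, 4, 6}  B4 = {1, 5, 6}
Tree: B1–B2, B1–B3, B1–B4
Each bag holds 3 vertices, so the decomposition has width 2, which upper-bounds the treewidth. On the other hand G contains the 3-clique {1, 3, 4}. A clique must lie in a single bag of any decomposition, so no decomposition can have width below 2. Combining the bounds, tw(G) = 2.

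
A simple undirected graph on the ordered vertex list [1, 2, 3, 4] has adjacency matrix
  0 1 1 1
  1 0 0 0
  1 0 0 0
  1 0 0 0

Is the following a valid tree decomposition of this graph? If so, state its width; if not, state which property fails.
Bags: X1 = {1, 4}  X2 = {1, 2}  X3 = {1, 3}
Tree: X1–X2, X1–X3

Checking the three conditions: (i) the bags cover all of {1, 2, 3, 4}; (ii) for each edge, some bag contains both endpoints; (iii) the bags containing any fixed vertex form a subtree. All hold, so the decomposition is valid with width 2 − 1 = 1.

Yes; width 1.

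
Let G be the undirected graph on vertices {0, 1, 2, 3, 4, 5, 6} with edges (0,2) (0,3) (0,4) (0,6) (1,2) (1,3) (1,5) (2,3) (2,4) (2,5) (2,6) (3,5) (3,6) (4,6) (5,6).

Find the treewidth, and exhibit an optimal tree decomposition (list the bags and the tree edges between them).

Treewidth 3.
One optimal decomposition is:
Bags: B1 = {2, 3, 5, 6}  B2 = {0, 2, 3, 6}  B3 = {0, 2, 4, 6}  B4 = {1, 2, 3, 5}
Tree: B1–B2, B2–B3, B1–B4

The largest bag has 4 vertices, giving width 3; this decomposition certifies tw(G) ≤ 3. On the other hand G contains the 4-clique {0, 2, 3, 6}. A clique must lie in a single bag of any decomposition, so no decomposition can have width below 3. Combining the bounds, tw(G) = 3.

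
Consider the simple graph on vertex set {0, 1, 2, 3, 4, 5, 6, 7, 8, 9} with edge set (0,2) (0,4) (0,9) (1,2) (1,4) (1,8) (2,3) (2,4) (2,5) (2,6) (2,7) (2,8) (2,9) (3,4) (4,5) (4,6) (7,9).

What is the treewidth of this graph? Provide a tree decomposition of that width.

Treewidth 2.
One optimal decomposition is:
Bags: B1 = {0, 2, 4}  B2 = {1, 2, 4}  B3 = {0, 2, 9}  B4 = {2, 4, 5}  B5 = {2, 7, 9}  B6 = {2, 4, 6}  B7 = {1, 2, 8}  B8 = {2, 3, 4}
Tree: B1–B2, B1–B3, B1–B4, B3–B5, B4–B6, B2–B7, B2–B8

The largest bag has 3 vertices, giving width 2; this decomposition certifies tw(G) ≤ 2. On the other hand G contains the 3-clique {1, 2, 8}. A clique must lie in a single bag of any decomposition, so no decomposition can have width below 2. The upper and lower bounds meet at 2, so that is the treewidth.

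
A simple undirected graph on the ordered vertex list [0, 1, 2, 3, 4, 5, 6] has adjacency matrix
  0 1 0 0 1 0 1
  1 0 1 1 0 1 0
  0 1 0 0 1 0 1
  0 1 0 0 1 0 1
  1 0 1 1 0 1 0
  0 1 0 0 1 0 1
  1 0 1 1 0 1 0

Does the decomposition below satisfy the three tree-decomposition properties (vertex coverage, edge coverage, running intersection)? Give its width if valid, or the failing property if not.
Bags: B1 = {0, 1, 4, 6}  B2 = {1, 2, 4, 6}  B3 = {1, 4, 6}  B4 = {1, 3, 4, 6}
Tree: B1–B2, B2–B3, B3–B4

No — vertex 5 appears in no bag.

A tree decomposition must satisfy three properties: every vertex lies in some bag; for every edge, both endpoints lie together in some bag; and for every vertex, the bags containing it form a connected subtree. Here vertex 5 appears in no bag, so the decomposition is invalid.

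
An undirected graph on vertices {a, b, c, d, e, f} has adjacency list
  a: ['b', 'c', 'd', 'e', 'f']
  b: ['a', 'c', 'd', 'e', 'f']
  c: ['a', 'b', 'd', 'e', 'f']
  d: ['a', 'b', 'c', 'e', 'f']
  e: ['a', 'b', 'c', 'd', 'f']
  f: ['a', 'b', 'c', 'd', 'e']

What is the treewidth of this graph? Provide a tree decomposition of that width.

Treewidth 5.
One optimal decomposition is:
Bags: B1 = {a, b, c, d, e, f}
Tree: (single bag)

With just one bag of size 6, the width is 6 − 1 = 5, so tw(G) ≤ 5. Conversely, {a, b, c, d, e, f} is a clique of size 6, and the vertices of any clique must share a bag in every tree decomposition; so some bag has ≥ 6 vertices and tw(G) ≥ 5. Therefore the treewidth is 5.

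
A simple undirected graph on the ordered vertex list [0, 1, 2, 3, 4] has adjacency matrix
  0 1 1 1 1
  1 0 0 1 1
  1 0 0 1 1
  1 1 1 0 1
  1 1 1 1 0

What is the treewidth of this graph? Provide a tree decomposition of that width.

Treewidth 3.
Bags: B1 = {0, 1, 3, 4}  B2 = {0, 2, 3, 4}
Tree: B1–B2

Each bag holds 4 vertices, so the decomposition has width 3, which upper-bounds the treewidth. Conversely, {0, 1, 3, 4} is a clique of size 4, and the vertices of any clique must share a bag in every tree decomposition; so some bag has ≥ 4 vertices and tw(G) ≥ 3. The upper and lower bounds meet at 3, so that is the treewidth.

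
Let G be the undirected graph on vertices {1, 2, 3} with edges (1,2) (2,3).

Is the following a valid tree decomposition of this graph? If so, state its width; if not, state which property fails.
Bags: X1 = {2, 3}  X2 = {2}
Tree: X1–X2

No — vertex 1 appears in no bag.

A tree decomposition must satisfy three properties: every vertex lies in some bag; for every edge, both endpoints lie together in some bag; and for every vertex, the bags containing it form a connected subtree. Here vertex 1 appears in no bag, so the decomposition is invalid.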